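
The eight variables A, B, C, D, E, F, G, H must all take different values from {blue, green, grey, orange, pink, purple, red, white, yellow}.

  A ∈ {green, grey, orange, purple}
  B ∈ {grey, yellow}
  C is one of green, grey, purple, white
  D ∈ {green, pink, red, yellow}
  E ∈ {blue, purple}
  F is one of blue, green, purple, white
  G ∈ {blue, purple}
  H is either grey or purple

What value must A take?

orange

E and G between them cover only {blue, purple} — a naked pair. Remove those values from A, C, F, H.
That leaves H = grey. Remove grey from A, B, C.
B has just one choice, so B = yellow. Remove yellow from D.
C and F between them cover only {green, white} — a naked pair. Remove those values from A, D.
So A = orange.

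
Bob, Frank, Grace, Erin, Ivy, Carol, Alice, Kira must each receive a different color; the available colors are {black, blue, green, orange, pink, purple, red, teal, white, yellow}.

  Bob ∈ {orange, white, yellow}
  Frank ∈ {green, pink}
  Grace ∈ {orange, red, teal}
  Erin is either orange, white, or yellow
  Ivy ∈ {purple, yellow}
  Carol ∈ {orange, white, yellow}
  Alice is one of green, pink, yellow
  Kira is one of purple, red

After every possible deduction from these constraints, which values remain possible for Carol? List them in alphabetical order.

The 8 variables together cover exactly {green, orange, pink, purple, red, teal, white, yellow} — 8 values for 8 variables — and teal appears only in Grace's list, so Grace = teal.
The 7 still-open variables together cover exactly {green, orange, pink, purple, red, white, yellow} — 7 values for 7 variables — and red appears only in Kira's list, so Kira = red.
The 6 still-open variables together cover exactly {green, orange, pink, purple, white, yellow} — 6 values for 6 variables — and purple appears only in Ivy's list, so Ivy = purple.
Bob, Erin, Carol between them cover only {orange, white, yellow} — a naked triple. Remove those values from Alice.
No further eliminations apply; Carol can still be any of orange, white, yellow.

orange, white, yellow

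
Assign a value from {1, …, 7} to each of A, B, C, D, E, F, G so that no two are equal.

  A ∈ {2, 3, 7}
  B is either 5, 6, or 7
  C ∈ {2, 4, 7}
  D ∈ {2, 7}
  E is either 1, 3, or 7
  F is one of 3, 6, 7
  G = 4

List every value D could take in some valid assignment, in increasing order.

G's domain is down to {4}, so G = 4. Strike 4 from C.
The 6 still-open variables draw from only 6 values {1, 2, 3, 5, 6, 7}, so each is used; only E can be 1, hence E = 1.
The 5 still-open variables together cover exactly {2, 3, 5, 6, 7} — 5 values for 5 variables — and 5 appears only in B's list, so B = 5.
The 4 still-open variables together cover exactly {2, 3, 6, 7} — 4 values for 4 variables — and 6 appears only in F's list, so F = 6.
Among the 3 still-open variables, 3 fits only A (and all 3 values in {2, 3, 7} must be used), so A = 3.
No further eliminations apply; D can still be any of 2, 7.

2, 7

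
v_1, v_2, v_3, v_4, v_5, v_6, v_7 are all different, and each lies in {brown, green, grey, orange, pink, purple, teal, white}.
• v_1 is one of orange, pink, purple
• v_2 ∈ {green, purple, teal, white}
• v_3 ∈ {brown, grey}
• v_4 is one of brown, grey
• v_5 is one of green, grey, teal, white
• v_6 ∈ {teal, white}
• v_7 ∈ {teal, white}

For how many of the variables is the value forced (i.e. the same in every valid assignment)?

v_3 and v_4 between them cover only {brown, grey} — a naked pair. Remove those values from v_5.
The 2 variables v_6 and v_7 are confined to {teal, white}, which locks those values in; drop them from v_2, v_5.
That leaves v_5 = green. Eliminate green elsewhere: v_2.
v_2 must be purple (only option left). So v_1 can't be purple.
Determined: v_2=purple, v_5=green. The other variables each still have more than one consistent value. That makes 2.

2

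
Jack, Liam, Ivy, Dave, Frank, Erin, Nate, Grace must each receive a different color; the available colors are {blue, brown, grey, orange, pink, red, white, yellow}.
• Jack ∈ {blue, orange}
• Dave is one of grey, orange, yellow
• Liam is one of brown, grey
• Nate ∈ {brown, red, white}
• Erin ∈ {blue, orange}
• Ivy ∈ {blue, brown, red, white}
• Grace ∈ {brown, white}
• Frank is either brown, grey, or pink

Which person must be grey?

Liam

Among the 8 variables, pink fits only Frank (and all 8 values in {blue, brown, grey, orange, pink, red, white, yellow} must be used), so Frank = pink.
Among the 7 still-open variables, yellow fits only Dave (and all 7 values in {blue, brown, grey, orange, red, white, yellow} must be used), so Dave = yellow.
The 6 still-open variables draw from only 6 values {blue, brown, grey, orange, red, white}, so each is used; only Liam can be grey, hence Liam = grey.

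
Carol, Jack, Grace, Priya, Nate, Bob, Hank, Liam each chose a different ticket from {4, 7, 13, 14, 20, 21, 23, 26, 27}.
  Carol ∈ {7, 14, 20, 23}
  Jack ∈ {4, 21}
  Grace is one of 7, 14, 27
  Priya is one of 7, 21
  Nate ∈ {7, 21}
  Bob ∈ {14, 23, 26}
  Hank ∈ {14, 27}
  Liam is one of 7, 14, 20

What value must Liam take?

Among the 8 variables, 4 fits only Jack (and all 8 values in {4, 7, 14, 20, 21, 23, 26, 27} must be used), so Jack = 4.
The 7 still-open variables draw from only 7 values {7, 14, 20, 21, 23, 26, 27}, so each is used; only Bob can be 26, hence Bob = 26.
Among the 6 still-open variables, 23 fits only Carol (and all 6 values in {7, 14, 20, 21, 23, 27} must be used), so Carol = 23.
The 5 still-open variables draw from only 5 values {7, 14, 20, 21, 27}, so each is used; only Liam can be 20, hence Liam = 20.

20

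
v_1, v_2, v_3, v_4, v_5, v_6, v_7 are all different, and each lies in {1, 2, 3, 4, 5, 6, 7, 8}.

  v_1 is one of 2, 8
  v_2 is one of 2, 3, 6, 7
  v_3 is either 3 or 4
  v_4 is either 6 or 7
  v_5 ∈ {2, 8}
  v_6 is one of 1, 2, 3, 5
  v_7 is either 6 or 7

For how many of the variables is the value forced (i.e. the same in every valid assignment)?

The 2 variables v_1 and v_5 are confined to {2, 8}, which locks those values in; drop them from v_2, v_6.
v_4 and v_7 between them cover only {6, 7} — a naked pair. Remove those values from v_2.
v_2's domain is down to {3}, so v_2 = 3. Remove 3 from v_3, v_6.
v_3's domain is down to {4}, so v_3 = 4.
Determined: v_2=3, v_3=4. The other variables each still have more than one consistent value. That makes 2.

2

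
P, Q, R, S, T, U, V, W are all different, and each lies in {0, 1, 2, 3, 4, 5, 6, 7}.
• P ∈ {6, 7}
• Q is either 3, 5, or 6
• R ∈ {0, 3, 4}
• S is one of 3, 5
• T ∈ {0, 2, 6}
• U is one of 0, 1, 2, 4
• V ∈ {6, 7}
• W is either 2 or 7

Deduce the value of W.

Among the 8 variables, 1 fits only U (and all 8 values in {0, 1, 2, 3, 4, 5, 6, 7} must be used), so U = 1.
The 7 still-open variables together cover exactly {0, 2, 3, 4, 5, 6, 7} — 7 values for 7 variables — and 4 appears only in R's list, so R = 4.
Among the 6 still-open variables, 0 fits only T (and all 6 values in {0, 2, 3, 5, 6, 7} must be used), so T = 0.
Among the 5 still-open variables, 2 fits only W (and all 5 values in {2, 3, 5, 6, 7} must be used), so W = 2.

2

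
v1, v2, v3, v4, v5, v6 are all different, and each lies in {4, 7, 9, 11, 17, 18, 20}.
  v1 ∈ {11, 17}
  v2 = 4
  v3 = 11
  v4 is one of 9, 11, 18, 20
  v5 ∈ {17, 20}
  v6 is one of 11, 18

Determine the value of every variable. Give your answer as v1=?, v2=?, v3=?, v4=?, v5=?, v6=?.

v1=17, v2=4, v3=11, v4=9, v5=20, v6=18

v2 must be 4 (only option left).
v3 must be 11 (only option left). Eliminate 11 elsewhere: v1, v4, v6.
v6 has just one choice, so v6 = 18. Strike 18 from v4.
v1 must be 17 (only option left). Remove 17 from v5.
That leaves v5 = 20. Eliminate 20 elsewhere: v4.
v4 must be 9 (only option left).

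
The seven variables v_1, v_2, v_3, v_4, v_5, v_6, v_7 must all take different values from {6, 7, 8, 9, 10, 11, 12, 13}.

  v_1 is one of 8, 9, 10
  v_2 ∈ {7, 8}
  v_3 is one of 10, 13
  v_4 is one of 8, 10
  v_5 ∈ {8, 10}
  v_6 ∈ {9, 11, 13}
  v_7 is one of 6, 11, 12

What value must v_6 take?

v_4 and v_5 share exactly the 2 values {8, 10}; by pigeonhole those values go to them, so strike 8, 10 from v_1, v_2, v_3.
v_1's domain is down to {9}, so v_1 = 9. So v_6 can't be 9.
v_2 has just one choice, so v_2 = 7.
v_3's domain is down to {13}, so v_3 = 13. Strike 13 from v_6.
So v_6 = 11.

11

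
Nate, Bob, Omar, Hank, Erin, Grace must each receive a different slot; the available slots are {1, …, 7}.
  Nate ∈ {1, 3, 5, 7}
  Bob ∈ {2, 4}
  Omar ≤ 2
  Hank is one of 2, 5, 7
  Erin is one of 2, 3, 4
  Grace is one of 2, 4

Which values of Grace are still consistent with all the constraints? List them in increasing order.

2, 4

The 2 variables Bob and Grace are confined to {2, 4}, which locks those values in; drop them from Omar, Hank, Erin.
Omar has just one choice, so Omar = 1. So Nate can't be 1.
Erin has just one choice, so Erin = 3. So Nate can't be 3.
No further eliminations apply; Grace can still be any of 2, 4.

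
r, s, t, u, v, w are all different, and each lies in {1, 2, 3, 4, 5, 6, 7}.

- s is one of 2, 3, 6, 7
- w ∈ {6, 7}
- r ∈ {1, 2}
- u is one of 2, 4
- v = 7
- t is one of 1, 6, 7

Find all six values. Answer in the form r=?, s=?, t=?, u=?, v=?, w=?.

r=2, s=3, t=1, u=4, v=7, w=6

v must be 7 (only option left). Remove 7 from s, t, w.
w must be 6 (only option left). Remove 6 from s, t.
t must be 1 (only option left). So r can't be 1.
That leaves r = 2. Eliminate 2 elsewhere: s, u.
s has just one choice, so s = 3.
u has just one choice, so u = 4.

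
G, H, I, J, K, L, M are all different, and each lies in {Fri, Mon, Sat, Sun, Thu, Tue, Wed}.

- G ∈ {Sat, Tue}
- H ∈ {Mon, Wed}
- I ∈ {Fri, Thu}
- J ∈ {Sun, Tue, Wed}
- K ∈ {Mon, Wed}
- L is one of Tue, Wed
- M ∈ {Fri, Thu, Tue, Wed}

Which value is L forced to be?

Tue

The 7 variables draw from only 7 values {Fri, Mon, Sat, Sun, Thu, Tue, Wed}, so each is used; only G can be Sat, hence G = Sat.
The 6 still-open variables draw from only 6 values {Fri, Mon, Sun, Thu, Tue, Wed}, so each is used; only J can be Sun, hence J = Sun.
H and K share exactly the 2 values {Mon, Wed}; by pigeonhole those values go to them, so strike Mon, Wed from L, M.
So L = Tue.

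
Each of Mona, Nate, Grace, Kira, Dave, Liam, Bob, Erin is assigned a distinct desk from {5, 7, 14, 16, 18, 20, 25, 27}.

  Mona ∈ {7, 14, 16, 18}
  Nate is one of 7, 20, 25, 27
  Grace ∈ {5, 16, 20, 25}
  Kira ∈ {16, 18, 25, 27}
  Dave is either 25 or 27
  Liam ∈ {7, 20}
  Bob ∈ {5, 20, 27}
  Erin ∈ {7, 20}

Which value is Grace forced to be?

16

The 8 variables draw from only 8 values {5, 7, 14, 16, 18, 20, 25, 27}, so each is used; only Mona can be 14, hence Mona = 14.
Among the 7 still-open variables, 18 fits only Kira (and all 7 values in {5, 7, 16, 18, 20, 25, 27} must be used), so Kira = 18.
The 6 still-open variables draw from only 6 values {5, 7, 16, 20, 25, 27}, so each is used; only Grace can be 16, hence Grace = 16.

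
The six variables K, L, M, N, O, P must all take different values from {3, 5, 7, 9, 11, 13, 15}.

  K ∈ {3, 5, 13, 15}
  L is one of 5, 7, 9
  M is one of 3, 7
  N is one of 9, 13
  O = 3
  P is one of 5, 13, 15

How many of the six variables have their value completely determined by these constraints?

O has just one choice, so O = 3. Eliminate 3 elsewhere: K, M.
M's domain is down to {7}, so M = 7. Remove 7 from L.
Determined: M=7, O=3. The other variables each still have more than one consistent value. That makes 2.

2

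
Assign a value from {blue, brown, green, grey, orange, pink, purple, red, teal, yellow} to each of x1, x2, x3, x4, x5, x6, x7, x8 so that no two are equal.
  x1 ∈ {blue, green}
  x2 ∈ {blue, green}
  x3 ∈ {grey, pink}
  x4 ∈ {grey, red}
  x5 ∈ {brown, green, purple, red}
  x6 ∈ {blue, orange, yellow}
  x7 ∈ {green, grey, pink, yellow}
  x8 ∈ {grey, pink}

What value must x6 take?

orange

x1 and x2 share exactly the 2 values {blue, green}; by pigeonhole those values go to them, so strike blue, green from x5, x6, x7.
x3 and x8 between them cover only {grey, pink} — a naked pair. Remove those values from x4, x7.
x4 must be red (only option left). So x5 can't be red.
x7 has just one choice, so x7 = yellow. So x6 can't be yellow.
So x6 = orange.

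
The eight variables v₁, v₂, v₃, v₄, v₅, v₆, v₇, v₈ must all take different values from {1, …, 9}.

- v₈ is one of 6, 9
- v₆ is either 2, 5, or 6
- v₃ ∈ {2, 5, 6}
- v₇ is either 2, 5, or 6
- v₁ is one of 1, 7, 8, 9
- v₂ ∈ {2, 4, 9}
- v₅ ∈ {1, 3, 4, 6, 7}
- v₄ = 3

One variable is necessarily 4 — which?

v₄'s domain is down to {3}, so v₄ = 3. Remove 3 from v₅.
v₃, v₆, v₇ share exactly the 3 values {2, 5, 6}; by pigeonhole those values go to them, so strike 2, 5, 6 from v₂, v₅, v₈.
v₈ has just one choice, so v₈ = 9. So v₁, v₂ can't be 9.
So 4 goes to v₂.

v₂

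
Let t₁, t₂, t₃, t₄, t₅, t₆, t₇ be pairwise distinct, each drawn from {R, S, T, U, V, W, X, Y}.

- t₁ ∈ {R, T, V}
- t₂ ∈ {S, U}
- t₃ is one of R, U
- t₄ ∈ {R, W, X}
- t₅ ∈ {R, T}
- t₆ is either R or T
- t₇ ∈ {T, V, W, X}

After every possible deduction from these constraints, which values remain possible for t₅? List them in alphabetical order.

The 7 variables draw from only 7 values {R, S, T, U, V, W, X}, so each is used; only t₂ can be S, hence t₂ = S.
The 6 still-open variables together cover exactly {R, T, U, V, W, X} — 6 values for 6 variables — and U appears only in t₃'s list, so t₃ = U.
t₅ and t₆ between them cover only {R, T} — a naked pair. Remove those values from t₁, t₄, t₇.
t₁ has just one choice, so t₁ = V. Strike V from t₇.
No further eliminations apply; t₅ can still be any of R, T.

R, T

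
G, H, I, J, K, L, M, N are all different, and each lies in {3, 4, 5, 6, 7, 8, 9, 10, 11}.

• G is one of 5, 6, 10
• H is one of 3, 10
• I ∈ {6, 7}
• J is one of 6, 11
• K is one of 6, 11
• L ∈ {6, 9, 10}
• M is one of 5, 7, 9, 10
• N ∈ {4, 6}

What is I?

Among the 8 variables, 3 fits only H (and all 8 values in {3, 4, 5, 6, 7, 9, 10, 11} must be used), so H = 3.
The 7 still-open variables together cover exactly {4, 5, 6, 7, 9, 10, 11} — 7 values for 7 variables — and 4 appears only in N's list, so N = 4.
The 2 variables J and K are confined to {6, 11}, which locks those values in; drop them from G, I, L.
So I = 7.

7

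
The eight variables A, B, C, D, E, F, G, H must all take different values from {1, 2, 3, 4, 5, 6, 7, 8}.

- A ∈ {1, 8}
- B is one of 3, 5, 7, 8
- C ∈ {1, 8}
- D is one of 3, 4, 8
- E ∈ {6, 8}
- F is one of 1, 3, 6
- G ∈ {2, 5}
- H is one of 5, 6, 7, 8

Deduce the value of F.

3

Among the 8 variables, 2 fits only G (and all 8 values in {1, 2, 3, 4, 5, 6, 7, 8} must be used), so G = 2.
Among the 7 still-open variables, 4 fits only D (and all 7 values in {1, 3, 4, 5, 6, 7, 8} must be used), so D = 4.
The 2 variables A and C are confined to {1, 8}, which locks those values in; drop them from B, E, F, H.
E has just one choice, so E = 6. Strike 6 from F, H.
So F = 3.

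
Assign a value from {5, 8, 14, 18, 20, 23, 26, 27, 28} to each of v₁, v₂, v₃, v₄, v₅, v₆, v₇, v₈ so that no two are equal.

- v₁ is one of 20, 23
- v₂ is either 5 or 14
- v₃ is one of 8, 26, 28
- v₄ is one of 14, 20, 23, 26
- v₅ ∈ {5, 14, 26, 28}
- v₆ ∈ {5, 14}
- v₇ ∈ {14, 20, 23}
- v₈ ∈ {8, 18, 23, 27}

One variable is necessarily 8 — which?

The 2 variables v₂ and v₆ are confined to {5, 14}, which locks those values in; drop them from v₄, v₅, v₇.
The 2 variables v₁ and v₇ are confined to {20, 23}, which locks those values in; drop them from v₄, v₈.
v₄ must be 26 (only option left). Remove 26 from v₃, v₅.
v₅ has just one choice, so v₅ = 28. So v₃ can't be 28.

v₃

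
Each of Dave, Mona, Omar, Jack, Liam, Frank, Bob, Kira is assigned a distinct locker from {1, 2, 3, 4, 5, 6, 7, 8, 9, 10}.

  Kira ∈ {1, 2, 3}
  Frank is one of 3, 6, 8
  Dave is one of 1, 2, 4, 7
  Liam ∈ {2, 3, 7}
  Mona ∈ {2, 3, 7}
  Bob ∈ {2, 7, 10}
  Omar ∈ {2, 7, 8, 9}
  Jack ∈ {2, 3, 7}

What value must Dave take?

Mona, Jack, Liam between them cover only {2, 3, 7} — a naked triple. Remove those values from Dave, Omar, Frank, Bob, Kira.
That leaves Bob = 10.
Kira has just one choice, so Kira = 1. So Dave can't be 1.
So Dave = 4.

4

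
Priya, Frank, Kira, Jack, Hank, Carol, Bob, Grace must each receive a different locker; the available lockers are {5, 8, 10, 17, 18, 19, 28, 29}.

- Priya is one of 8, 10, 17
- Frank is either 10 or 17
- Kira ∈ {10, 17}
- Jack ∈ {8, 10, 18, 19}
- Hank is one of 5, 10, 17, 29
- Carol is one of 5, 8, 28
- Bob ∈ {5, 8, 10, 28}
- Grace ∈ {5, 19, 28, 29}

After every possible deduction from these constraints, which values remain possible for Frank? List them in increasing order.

10, 17

The 8 variables together cover exactly {5, 8, 10, 17, 18, 19, 28, 29} — 8 values for 8 variables — and 18 appears only in Jack's list, so Jack = 18.
Among the 7 still-open variables, 19 fits only Grace (and all 7 values in {5, 8, 10, 17, 19, 28, 29} must be used), so Grace = 19.
Among the 6 still-open variables, 29 fits only Hank (and all 6 values in {5, 8, 10, 17, 28, 29} must be used), so Hank = 29.
The 2 variables Frank and Kira are confined to {10, 17}, which locks those values in; drop them from Priya, Bob.
Priya's domain is down to {8}, so Priya = 8. Eliminate 8 elsewhere: Carol, Bob.
No further eliminations apply; Frank can still be any of 10, 17.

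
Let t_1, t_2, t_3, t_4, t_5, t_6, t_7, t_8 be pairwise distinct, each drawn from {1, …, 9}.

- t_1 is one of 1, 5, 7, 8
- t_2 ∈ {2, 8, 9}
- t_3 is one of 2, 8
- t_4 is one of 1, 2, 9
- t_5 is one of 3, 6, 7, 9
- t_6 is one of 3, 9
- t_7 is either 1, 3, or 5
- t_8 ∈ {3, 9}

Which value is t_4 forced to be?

1

The 8 variables draw from only 8 values {1, 2, 3, 5, 6, 7, 8, 9}, so each is used; only t_5 can be 6, hence t_5 = 6.
The 7 still-open variables draw from only 7 values {1, 2, 3, 5, 7, 8, 9}, so each is used; only t_1 can be 7, hence t_1 = 7.
The 6 still-open variables draw from only 6 values {1, 2, 3, 5, 8, 9}, so each is used; only t_7 can be 5, hence t_7 = 5.
The 5 still-open variables together cover exactly {1, 2, 3, 8, 9} — 5 values for 5 variables — and 1 appears only in t_4's list, so t_4 = 1.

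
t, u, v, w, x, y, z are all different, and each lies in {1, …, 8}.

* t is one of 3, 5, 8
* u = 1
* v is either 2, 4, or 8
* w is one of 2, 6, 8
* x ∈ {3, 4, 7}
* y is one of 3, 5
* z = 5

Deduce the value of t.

8

u has just one choice, so u = 1.
z must be 5 (only option left). Remove 5 from t, y.
That leaves y = 3. So t, x can't be 3.
So t = 8.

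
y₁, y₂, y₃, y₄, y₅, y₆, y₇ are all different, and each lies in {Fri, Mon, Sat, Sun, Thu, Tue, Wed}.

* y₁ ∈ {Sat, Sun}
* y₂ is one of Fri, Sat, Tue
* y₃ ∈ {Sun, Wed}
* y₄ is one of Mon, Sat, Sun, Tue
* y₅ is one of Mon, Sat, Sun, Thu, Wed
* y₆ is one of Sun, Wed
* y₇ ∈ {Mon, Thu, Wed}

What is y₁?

Among the 7 variables, Fri fits only y₂ (and all 7 values in {Fri, Mon, Sat, Sun, Thu, Tue, Wed} must be used), so y₂ = Fri.
The 6 still-open variables draw from only 6 values {Mon, Sat, Sun, Thu, Tue, Wed}, so each is used; only y₄ can be Tue, hence y₄ = Tue.
The 2 variables y₃ and y₆ are confined to {Sun, Wed}, which locks those values in; drop them from y₁, y₅, y₇.
So y₁ = Sat.

Sat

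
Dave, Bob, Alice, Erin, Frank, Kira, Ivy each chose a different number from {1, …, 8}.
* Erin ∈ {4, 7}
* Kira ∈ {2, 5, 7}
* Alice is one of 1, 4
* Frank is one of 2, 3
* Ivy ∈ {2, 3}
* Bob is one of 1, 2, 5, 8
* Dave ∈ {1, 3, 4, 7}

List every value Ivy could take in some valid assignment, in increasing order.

The 7 variables together cover exactly {1, 2, 3, 4, 5, 7, 8} — 7 values for 7 variables — and 8 appears only in Bob's list, so Bob = 8.
Among the 6 still-open variables, 5 fits only Kira (and all 6 values in {1, 2, 3, 4, 5, 7} must be used), so Kira = 5.
Frank and Ivy between them cover only {2, 3} — a naked pair. Remove those values from Dave.
No further eliminations apply; Ivy can still be any of 2, 3.

2, 3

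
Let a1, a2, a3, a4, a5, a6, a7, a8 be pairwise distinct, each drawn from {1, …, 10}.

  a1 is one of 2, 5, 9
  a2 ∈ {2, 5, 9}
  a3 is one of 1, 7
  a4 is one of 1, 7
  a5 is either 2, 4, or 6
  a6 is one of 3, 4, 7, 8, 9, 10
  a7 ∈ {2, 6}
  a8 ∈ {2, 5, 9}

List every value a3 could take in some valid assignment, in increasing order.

1, 7

The 2 variables a3 and a4 are confined to {1, 7}, which locks those values in; drop them from a6.
The 3 variables a1, a2, a8 are confined to {2, 5, 9}, which locks those values in; drop them from a5, a6, a7.
a7 must be 6 (only option left). Eliminate 6 elsewhere: a5.
a5's domain is down to {4}, so a5 = 4. So a6 can't be 4.
No further eliminations apply; a3 can still be any of 1, 7.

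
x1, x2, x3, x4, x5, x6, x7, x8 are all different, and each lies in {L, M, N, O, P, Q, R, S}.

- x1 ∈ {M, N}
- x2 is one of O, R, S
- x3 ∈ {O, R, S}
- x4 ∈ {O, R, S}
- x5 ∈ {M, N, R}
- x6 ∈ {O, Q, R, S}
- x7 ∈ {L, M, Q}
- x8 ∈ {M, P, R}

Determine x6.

Q

Among the 8 variables, L fits only x7 (and all 8 values in {L, M, N, O, P, Q, R, S} must be used), so x7 = L.
The 7 still-open variables together cover exactly {M, N, O, P, Q, R, S} — 7 values for 7 variables — and P appears only in x8's list, so x8 = P.
Among the 6 still-open variables, Q fits only x6 (and all 6 values in {M, N, O, Q, R, S} must be used), so x6 = Q.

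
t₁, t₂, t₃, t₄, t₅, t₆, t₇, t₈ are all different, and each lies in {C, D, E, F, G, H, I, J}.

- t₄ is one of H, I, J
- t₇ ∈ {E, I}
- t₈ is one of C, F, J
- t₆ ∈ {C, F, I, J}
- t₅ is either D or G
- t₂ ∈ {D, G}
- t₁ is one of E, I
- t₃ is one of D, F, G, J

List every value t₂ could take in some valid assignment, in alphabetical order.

The 8 variables draw from only 8 values {C, D, E, F, G, H, I, J}, so each is used; only t₄ can be H, hence t₄ = H.
t₁ and t₇ share exactly the 2 values {E, I}; by pigeonhole those values go to them, so strike E, I from t₆.
The 2 variables t₂ and t₅ are confined to {D, G}, which locks those values in; drop them from t₃.
No further eliminations apply; t₂ can still be any of D, G.

D, G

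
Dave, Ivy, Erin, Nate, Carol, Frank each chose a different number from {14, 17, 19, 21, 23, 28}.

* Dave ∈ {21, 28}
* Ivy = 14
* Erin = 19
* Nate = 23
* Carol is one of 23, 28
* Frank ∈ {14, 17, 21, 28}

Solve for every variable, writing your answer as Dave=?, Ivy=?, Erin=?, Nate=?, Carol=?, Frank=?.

Dave=21, Ivy=14, Erin=19, Nate=23, Carol=28, Frank=17

Ivy has just one choice, so Ivy = 14. Eliminate 14 elsewhere: Frank.
That leaves Erin = 19.
Nate has just one choice, so Nate = 23. Remove 23 from Carol.
That leaves Carol = 28. Eliminate 28 elsewhere: Dave, Frank.
Dave must be 21 (only option left). Remove 21 from Frank.
Frank has just one choice, so Frank = 17.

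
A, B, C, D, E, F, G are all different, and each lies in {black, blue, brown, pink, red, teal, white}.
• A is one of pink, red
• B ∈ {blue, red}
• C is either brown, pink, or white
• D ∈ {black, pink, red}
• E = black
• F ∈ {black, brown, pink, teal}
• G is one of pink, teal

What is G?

teal

E's domain is down to {black}, so E = black. Remove black from D, F.
The 6 still-open variables draw from only 6 values {blue, brown, pink, red, teal, white}, so each is used; only B can be blue, hence B = blue.
Among the 5 still-open variables, white fits only C (and all 5 values in {brown, pink, red, teal, white} must be used), so C = white.
Among the 4 still-open variables, brown fits only F (and all 4 values in {brown, pink, red, teal} must be used), so F = brown.
The 3 still-open variables draw from only 3 values {pink, red, teal}, so each is used; only G can be teal, hence G = teal.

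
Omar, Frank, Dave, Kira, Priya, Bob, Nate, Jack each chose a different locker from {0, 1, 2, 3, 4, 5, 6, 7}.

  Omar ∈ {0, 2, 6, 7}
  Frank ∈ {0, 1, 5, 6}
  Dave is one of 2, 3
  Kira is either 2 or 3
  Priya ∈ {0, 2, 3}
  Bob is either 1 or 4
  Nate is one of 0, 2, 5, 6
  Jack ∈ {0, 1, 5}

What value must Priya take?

0

Among the 8 variables, 4 fits only Bob (and all 8 values in {0, 1, 2, 3, 4, 5, 6, 7} must be used), so Bob = 4.
The 7 still-open variables together cover exactly {0, 1, 2, 3, 5, 6, 7} — 7 values for 7 variables — and 7 appears only in Omar's list, so Omar = 7.
The 2 variables Dave and Kira are confined to {2, 3}, which locks those values in; drop them from Priya, Nate.
So Priya = 0.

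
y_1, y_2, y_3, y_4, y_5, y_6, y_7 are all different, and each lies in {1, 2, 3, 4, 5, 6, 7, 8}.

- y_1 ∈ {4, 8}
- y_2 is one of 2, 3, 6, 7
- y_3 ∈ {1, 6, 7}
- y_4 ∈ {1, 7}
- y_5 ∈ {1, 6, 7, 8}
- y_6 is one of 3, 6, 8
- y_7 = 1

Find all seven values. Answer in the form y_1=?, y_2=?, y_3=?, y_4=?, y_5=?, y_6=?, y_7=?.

y_7's domain is down to {1}, so y_7 = 1. So y_3, y_4, y_5 can't be 1.
y_4's domain is down to {7}, so y_4 = 7. So y_2, y_3, y_5 can't be 7.
y_3 must be 6 (only option left). Eliminate 6 elsewhere: y_2, y_5, y_6.
That leaves y_5 = 8. Remove 8 from y_1, y_6.
y_6 must be 3 (only option left). So y_2 can't be 3.
y_1 must be 4 (only option left).
y_2 must be 2 (only option left).

y_1=4, y_2=2, y_3=6, y_4=7, y_5=8, y_6=3, y_7=1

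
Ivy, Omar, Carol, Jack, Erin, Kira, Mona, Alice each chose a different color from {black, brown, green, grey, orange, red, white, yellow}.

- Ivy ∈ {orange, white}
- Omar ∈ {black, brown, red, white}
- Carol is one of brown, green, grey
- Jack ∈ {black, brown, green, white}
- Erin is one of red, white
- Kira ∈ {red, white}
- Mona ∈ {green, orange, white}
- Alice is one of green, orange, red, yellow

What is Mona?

green

Among the 8 variables, grey fits only Carol (and all 8 values in {black, brown, green, grey, orange, red, white, yellow} must be used), so Carol = grey.
Among the 7 still-open variables, yellow fits only Alice (and all 7 values in {black, brown, green, orange, red, white, yellow} must be used), so Alice = yellow.
Erin and Kira between them cover only {red, white} — a naked pair. Remove those values from Ivy, Omar, Jack, Mona.
That leaves Ivy = orange. Eliminate orange elsewhere: Mona.
So Mona = green.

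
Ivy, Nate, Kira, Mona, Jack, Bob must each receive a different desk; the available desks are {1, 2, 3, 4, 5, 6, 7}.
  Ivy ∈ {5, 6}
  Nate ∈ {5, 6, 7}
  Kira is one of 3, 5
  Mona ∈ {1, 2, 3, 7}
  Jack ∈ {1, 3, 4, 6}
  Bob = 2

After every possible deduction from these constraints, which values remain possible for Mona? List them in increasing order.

1, 3, 7

Bob must be 2 (only option left). Remove 2 from Mona.
No further eliminations apply; Mona can still be any of 1, 3, 7.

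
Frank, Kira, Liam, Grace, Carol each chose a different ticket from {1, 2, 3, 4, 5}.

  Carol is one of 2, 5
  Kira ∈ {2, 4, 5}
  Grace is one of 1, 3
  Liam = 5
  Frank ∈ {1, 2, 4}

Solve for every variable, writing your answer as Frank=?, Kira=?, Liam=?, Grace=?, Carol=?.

Frank=1, Kira=4, Liam=5, Grace=3, Carol=2

Liam must be 5 (only option left). Strike 5 from Kira, Carol.
That leaves Carol = 2. Eliminate 2 elsewhere: Frank, Kira.
Kira's domain is down to {4}, so Kira = 4. Strike 4 from Frank.
Frank's domain is down to {1}, so Frank = 1. Strike 1 from Grace.
Grace's domain is down to {3}, so Grace = 3.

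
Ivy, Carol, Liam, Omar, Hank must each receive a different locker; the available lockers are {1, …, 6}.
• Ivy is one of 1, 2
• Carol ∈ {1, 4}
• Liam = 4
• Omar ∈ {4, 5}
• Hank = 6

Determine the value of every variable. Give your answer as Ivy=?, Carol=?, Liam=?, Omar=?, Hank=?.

Liam must be 4 (only option left). Eliminate 4 elsewhere: Carol, Omar.
Omar has just one choice, so Omar = 5.
Hank must be 6 (only option left).
Carol must be 1 (only option left). Remove 1 from Ivy.
Ivy must be 2 (only option left).

Ivy=2, Carol=1, Liam=4, Omar=5, Hank=6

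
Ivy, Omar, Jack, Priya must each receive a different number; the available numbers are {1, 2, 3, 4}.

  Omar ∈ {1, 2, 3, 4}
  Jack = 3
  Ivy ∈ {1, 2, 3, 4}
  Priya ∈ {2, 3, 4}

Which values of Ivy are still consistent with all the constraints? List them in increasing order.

Jack has just one choice, so Jack = 3. Strike 3 from Ivy, Omar, Priya.
No further eliminations apply; Ivy can still be any of 1, 2, 4.

1, 2, 4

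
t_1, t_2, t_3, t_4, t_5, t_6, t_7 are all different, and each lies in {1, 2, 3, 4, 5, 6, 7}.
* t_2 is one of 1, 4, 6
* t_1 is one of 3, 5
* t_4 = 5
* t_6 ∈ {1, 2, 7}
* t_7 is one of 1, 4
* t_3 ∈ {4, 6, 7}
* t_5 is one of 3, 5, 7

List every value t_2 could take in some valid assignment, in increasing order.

t_4's domain is down to {5}, so t_4 = 5. Remove 5 from t_1, t_5.
t_1 has just one choice, so t_1 = 3. So t_5 can't be 3.
t_5 must be 7 (only option left). So t_3, t_6 can't be 7.
Among the 4 still-open variables, 2 fits only t_6 (and all 4 values in {1, 2, 4, 6} must be used), so t_6 = 2.
No further eliminations apply; t_2 can still be any of 1, 4, 6.

1, 4, 6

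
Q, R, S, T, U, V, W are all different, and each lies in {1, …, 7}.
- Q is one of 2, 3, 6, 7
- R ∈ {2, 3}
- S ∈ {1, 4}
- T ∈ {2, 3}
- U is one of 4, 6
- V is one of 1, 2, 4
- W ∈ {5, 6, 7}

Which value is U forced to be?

The 7 variables draw from only 7 values {1, 2, 3, 4, 5, 6, 7}, so each is used; only W can be 5, hence W = 5.
The 6 still-open variables together cover exactly {1, 2, 3, 4, 6, 7} — 6 values for 6 variables — and 7 appears only in Q's list, so Q = 7.
The 5 still-open variables draw from only 5 values {1, 2, 3, 4, 6}, so each is used; only U can be 6, hence U = 6.

6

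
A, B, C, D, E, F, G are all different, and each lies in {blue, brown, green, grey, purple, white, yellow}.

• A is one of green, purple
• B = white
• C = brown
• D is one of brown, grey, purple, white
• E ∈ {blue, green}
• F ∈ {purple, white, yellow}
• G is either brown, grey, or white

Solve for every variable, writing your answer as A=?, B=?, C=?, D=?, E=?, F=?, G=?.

B must be white (only option left). Eliminate white elsewhere: D, F, G.
C has just one choice, so C = brown. Eliminate brown elsewhere: D, G.
That leaves G = grey. Remove grey from D.
That leaves D = purple. Strike purple from A, F.
That leaves F = yellow.
A's domain is down to {green}, so A = green. Eliminate green elsewhere: E.
E's domain is down to {blue}, so E = blue.

A=green, B=white, C=brown, D=purple, E=blue, F=yellow, G=grey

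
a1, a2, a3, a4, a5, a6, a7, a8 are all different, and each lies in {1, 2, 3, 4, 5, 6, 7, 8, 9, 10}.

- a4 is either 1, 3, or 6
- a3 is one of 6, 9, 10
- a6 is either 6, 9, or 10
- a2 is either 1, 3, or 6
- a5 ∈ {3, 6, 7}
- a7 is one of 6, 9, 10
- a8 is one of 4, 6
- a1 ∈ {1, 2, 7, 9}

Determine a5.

The 8 variables together cover exactly {1, 2, 3, 4, 6, 7, 9, 10} — 8 values for 8 variables — and 2 appears only in a1's list, so a1 = 2.
The 7 still-open variables together cover exactly {1, 3, 4, 6, 7, 9, 10} — 7 values for 7 variables — and 4 appears only in a8's list, so a8 = 4.
Among the 6 still-open variables, 7 fits only a5 (and all 6 values in {1, 3, 6, 7, 9, 10} must be used), so a5 = 7.

7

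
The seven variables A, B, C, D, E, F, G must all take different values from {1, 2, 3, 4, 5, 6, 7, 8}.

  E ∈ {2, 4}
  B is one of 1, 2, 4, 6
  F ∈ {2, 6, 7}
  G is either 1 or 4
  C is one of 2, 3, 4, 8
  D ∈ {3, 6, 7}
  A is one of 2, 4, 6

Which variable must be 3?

The 7 variables draw from only 7 values {1, 2, 3, 4, 6, 7, 8}, so each is used; only C can be 8, hence C = 8.
The 6 still-open variables draw from only 6 values {1, 2, 3, 4, 6, 7}, so each is used; only D can be 3, hence D = 3.

D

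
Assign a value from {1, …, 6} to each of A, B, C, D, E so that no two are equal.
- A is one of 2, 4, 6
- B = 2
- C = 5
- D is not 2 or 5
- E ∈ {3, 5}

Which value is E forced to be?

3

B has just one choice, so B = 2. Eliminate 2 elsewhere: A.
C's domain is down to {5}, so C = 5. Strike 5 from E.
So E = 3.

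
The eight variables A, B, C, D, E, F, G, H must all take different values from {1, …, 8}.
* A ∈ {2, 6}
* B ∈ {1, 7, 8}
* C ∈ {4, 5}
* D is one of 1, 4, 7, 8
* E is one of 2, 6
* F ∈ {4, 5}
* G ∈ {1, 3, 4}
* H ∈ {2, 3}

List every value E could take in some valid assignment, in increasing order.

A and E between them cover only {2, 6} — a naked pair. Remove those values from H.
H's domain is down to {3}, so H = 3. Strike 3 from G.
The 2 variables C and F are confined to {4, 5}, which locks those values in; drop them from D, G.
G must be 1 (only option left). Eliminate 1 elsewhere: B, D.
No further eliminations apply; E can still be any of 2, 6.

2, 6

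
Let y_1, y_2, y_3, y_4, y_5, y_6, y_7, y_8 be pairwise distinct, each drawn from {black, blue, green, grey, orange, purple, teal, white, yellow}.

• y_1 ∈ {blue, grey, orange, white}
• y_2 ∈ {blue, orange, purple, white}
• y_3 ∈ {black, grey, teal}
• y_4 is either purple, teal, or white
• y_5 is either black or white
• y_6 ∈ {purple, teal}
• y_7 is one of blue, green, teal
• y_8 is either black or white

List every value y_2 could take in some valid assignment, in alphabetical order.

Among the 8 variables, green fits only y_7 (and all 8 values in {black, blue, green, grey, orange, purple, teal, white} must be used), so y_7 = green.
The 2 variables y_5 and y_8 are confined to {black, white}, which locks those values in; drop them from y_1, y_2, y_3, y_4.
The 2 variables y_4 and y_6 are confined to {purple, teal}, which locks those values in; drop them from y_2, y_3.
That leaves y_3 = grey. Strike grey from y_1.
No further eliminations apply; y_2 can still be any of blue, orange.

blue, orange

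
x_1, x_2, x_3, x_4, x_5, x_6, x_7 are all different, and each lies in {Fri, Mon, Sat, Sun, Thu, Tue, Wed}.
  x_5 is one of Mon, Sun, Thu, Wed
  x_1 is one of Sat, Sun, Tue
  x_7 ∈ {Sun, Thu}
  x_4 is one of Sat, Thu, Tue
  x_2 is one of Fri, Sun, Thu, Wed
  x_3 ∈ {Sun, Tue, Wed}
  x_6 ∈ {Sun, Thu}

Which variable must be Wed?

The 7 variables draw from only 7 values {Fri, Mon, Sat, Sun, Thu, Tue, Wed}, so each is used; only x_2 can be Fri, hence x_2 = Fri.
Among the 6 still-open variables, Mon fits only x_5 (and all 6 values in {Mon, Sat, Sun, Thu, Tue, Wed} must be used), so x_5 = Mon.
Among the 5 still-open variables, Wed fits only x_3 (and all 5 values in {Sat, Sun, Thu, Tue, Wed} must be used), so x_3 = Wed.

x_3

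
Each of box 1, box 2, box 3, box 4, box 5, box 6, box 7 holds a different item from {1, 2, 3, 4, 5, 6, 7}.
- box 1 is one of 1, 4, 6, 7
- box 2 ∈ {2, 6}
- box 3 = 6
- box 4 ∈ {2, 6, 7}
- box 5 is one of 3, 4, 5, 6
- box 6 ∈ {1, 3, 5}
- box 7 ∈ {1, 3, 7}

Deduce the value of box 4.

7

box 3's domain is down to {6}, so box 3 = 6. So box 1, box 2, box 4, box 5 can't be 6.
That leaves box 2 = 2. Remove 2 from box 4.
So box 4 = 7.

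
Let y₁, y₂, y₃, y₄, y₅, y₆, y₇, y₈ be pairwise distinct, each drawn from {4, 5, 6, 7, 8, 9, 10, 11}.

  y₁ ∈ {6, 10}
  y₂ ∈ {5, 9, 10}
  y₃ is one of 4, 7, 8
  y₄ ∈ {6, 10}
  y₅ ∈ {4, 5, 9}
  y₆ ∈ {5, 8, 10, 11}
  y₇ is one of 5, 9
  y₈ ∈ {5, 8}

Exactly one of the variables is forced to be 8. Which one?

The 8 variables together cover exactly {4, 5, 6, 7, 8, 9, 10, 11} — 8 values for 8 variables — and 7 appears only in y₃'s list, so y₃ = 7.
The 7 still-open variables draw from only 7 values {4, 5, 6, 8, 9, 10, 11}, so each is used; only y₅ can be 4, hence y₅ = 4.
Among the 6 still-open variables, 11 fits only y₆ (and all 6 values in {5, 6, 8, 9, 10, 11} must be used), so y₆ = 11.
Among the 5 still-open variables, 8 fits only y₈ (and all 5 values in {5, 6, 8, 9, 10} must be used), so y₈ = 8.

y₈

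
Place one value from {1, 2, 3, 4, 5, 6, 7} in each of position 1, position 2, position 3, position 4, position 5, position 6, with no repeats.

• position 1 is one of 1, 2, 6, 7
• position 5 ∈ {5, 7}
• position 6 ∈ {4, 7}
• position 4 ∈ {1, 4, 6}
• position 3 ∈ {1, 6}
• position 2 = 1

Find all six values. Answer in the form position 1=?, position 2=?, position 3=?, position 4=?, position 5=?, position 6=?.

position 1=2, position 2=1, position 3=6, position 4=4, position 5=5, position 6=7

position 2 has just one choice, so position 2 = 1. So position 1, position 3, position 4 can't be 1.
position 3 has just one choice, so position 3 = 6. So position 1, position 4 can't be 6.
position 4's domain is down to {4}, so position 4 = 4. So position 6 can't be 4.
That leaves position 6 = 7. Strike 7 from position 1, position 5.
position 1 must be 2 (only option left).
That leaves position 5 = 5.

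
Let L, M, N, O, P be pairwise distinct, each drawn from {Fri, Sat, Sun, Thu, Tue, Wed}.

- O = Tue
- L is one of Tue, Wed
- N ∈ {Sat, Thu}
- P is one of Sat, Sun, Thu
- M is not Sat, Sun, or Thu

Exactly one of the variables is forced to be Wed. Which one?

L

O's domain is down to {Tue}, so O = Tue. So L, M can't be Tue.
So Wed goes to L.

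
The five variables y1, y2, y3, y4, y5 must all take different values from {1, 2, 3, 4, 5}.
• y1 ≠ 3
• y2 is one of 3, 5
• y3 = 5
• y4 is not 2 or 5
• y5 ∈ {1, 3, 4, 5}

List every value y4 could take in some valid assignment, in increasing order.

y3 must be 5 (only option left). So y1, y2, y5 can't be 5.
y2's domain is down to {3}, so y2 = 3. So y4, y5 can't be 3.
The 3 still-open variables together cover exactly {1, 2, 4} — 3 values for 3 variables — and 2 appears only in y1's list, so y1 = 2.
No further eliminations apply; y4 can still be any of 1, 4.

1, 4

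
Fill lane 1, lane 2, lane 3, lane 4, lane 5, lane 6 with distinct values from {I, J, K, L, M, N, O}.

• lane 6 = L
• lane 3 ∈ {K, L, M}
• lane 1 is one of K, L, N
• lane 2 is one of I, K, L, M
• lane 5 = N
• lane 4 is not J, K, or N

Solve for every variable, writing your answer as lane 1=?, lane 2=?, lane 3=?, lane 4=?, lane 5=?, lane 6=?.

lane 5 must be N (only option left). Remove N from lane 1.
lane 6 has just one choice, so lane 6 = L. Strike L from lane 1, lane 2, lane 3, lane 4.
lane 1 has just one choice, so lane 1 = K. So lane 2, lane 3 can't be K.
lane 3 has just one choice, so lane 3 = M. So lane 2, lane 4 can't be M.
lane 2 has just one choice, so lane 2 = I. Eliminate I elsewhere: lane 4.
lane 4's domain is down to {O}, so lane 4 = O.

lane 1=K, lane 2=I, lane 3=M, lane 4=O, lane 5=N, lane 6=L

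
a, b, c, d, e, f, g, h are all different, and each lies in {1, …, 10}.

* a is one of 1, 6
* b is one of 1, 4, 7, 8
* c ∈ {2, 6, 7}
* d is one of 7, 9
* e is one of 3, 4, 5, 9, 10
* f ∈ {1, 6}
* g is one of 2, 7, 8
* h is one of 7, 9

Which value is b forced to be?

a and f between them cover only {1, 6} — a naked pair. Remove those values from b, c.
d and h between them cover only {7, 9} — a naked pair. Remove those values from b, c, e, g.
c has just one choice, so c = 2. Remove 2 from g.
g's domain is down to {8}, so g = 8. So b can't be 8.
So b = 4.

4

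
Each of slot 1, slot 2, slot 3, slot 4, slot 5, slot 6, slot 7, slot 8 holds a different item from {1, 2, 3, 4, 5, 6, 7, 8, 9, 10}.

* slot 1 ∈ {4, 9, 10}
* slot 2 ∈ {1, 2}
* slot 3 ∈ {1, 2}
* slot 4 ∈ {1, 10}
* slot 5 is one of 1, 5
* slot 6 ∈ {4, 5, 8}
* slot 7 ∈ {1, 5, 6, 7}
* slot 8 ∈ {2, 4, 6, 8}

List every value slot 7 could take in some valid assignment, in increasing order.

6, 7

The 2 variables slot 2 and slot 3 are confined to {1, 2}, which locks those values in; drop them from slot 4, slot 5, slot 7, slot 8.
slot 4's domain is down to {10}, so slot 4 = 10. Remove 10 from slot 1.
slot 5 must be 5 (only option left). So slot 6, slot 7 can't be 5.
No further eliminations apply; slot 7 can still be any of 6, 7.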